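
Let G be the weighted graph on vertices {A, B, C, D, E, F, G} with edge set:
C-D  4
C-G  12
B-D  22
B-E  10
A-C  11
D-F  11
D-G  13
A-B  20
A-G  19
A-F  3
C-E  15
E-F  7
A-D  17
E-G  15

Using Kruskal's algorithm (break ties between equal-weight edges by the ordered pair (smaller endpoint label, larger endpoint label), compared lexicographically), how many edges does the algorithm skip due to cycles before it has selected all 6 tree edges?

Kruskal's algorithm — process edges by increasing weight (ties by edge label):
A-F (3): add. Components now {A,F} {B} {C} {D} {E} {G}
C-D (4): add. Components now {A,F} {B} {C,D} {E} {G}
E-F (7): add. Components now {A,E,F} {B} {C,D} {G}
B-E (10): add. Components now {A,B,E,F} {C,D} {G}
A-C (11): add. Components now {A,B,C,D,E,F} {G}
D-F (11): skip — D and F already connected.
C-G (12): add. Components now {A,B,C,D,E,F,G}
Edges rejected before the tree was complete: 1.

1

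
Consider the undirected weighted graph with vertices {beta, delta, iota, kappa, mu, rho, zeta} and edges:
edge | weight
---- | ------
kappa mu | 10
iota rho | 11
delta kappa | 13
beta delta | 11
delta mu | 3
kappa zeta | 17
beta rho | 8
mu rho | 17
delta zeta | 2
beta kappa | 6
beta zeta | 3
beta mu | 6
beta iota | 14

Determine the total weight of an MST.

33

Grow the tree from kappa using Prim:
Step 1: frontier [beta kappa 6, kappa mu 10, delta kappa 13, kappa zeta 17] → take beta kappa (6); add beta.
Step 2: frontier [beta zeta 3, beta mu 6, beta rho 8, beta delta 11, beta iota 14, kappa mu 10, delta kappa 13, kappa zeta 17] → take beta zeta (3); add zeta.
Step 3: frontier [beta mu 6, beta rho 8, beta delta 11, beta iota 14, kappa mu 10, delta kappa 13, delta zeta 2] → take delta zeta (2); add delta.
Step 4: frontier [beta mu 6, beta rho 8, beta iota 14, delta mu 3, kappa mu 10] → take delta mu (3); add mu.
Step 5: frontier [beta rho 8, beta iota 14, mu rho 17] → take beta rho (8); add rho.
Step 6: frontier [beta iota 14, iota rho 11] → take iota rho (11); add iota.
MST edges: beta kappa, beta zeta, delta zeta, delta mu, beta rho, iota rho; total weight 6+3+2+3+8+11 = 33.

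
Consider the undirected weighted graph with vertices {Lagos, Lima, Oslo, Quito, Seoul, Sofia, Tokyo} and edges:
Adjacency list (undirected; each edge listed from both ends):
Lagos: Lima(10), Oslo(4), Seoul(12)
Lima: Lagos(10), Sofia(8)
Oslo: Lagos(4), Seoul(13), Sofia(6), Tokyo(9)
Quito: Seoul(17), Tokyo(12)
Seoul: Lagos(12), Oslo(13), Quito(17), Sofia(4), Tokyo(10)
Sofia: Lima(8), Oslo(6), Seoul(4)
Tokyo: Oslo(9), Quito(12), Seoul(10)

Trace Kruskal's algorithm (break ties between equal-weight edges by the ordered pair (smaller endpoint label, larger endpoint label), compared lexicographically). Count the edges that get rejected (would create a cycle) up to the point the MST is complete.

3

Sort edges by weight, then run Kruskal:
Lagos-Oslo (4): add. Components now {Lagos,Oslo} {Tokyo} {Lima} {Quito} {Sofia} {Seoul}
Seoul-Sofia (4): add. Components now {Lagos,Oslo} {Tokyo} {Lima} {Quito} {Seoul,Sofia}
Oslo-Sofia (6): add. Components now {Lagos,Oslo,Seoul,Sofia} {Tokyo} {Lima} {Quito}
Lima-Sofia (8): add. Components now {Lagos,Lima,Oslo,Seoul,Sofia} {Tokyo} {Quito}
Oslo-Tokyo (9): add. Components now {Lagos,Lima,Oslo,Seoul,Sofia,Tokyo} {Quito}
Lagos-Lima (10): skip — Lagos and Lima already connected.
Seoul-Tokyo (10): skip — Tokyo and Seoul already connected.
Lagos-Seoul (12): skip — Lagos and Seoul already connected.
Quito-Tokyo (12): add. Components now {Lagos,Lima,Oslo,Quito,Seoul,Sofia,Tokyo}
Edges rejected before the tree was complete: 3.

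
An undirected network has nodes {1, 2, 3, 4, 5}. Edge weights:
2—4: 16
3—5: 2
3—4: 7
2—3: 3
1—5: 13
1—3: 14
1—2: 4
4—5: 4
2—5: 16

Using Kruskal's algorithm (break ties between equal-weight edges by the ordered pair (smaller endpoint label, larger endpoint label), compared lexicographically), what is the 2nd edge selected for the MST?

Sort edges by weight, then run Kruskal:
3—5 (2): add — endpoints in different components.
2—3 (3): add — endpoints in different components.
1—2 (4): add — endpoints in different components.
4—5 (4): add — endpoints in different components.
The 2nd edge added is 2—3.

2-3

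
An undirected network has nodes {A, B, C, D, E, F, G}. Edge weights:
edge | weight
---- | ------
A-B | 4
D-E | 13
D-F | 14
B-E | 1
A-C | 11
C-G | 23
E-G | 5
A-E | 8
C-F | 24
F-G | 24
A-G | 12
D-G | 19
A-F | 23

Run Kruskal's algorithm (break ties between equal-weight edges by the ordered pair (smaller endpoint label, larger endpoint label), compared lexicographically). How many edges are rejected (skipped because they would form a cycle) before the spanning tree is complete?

2

Sort edges by weight, then run Kruskal:
B-E (1): add. Components now {A} {B,E} {C} {D} {F} {G}
A-B (4): add. Components now {A,B,E} {C} {D} {F} {G}
E-G (5): add. Components now {A,B,E,G} {C} {D} {F}
A-E (8): skip — A and E already connected.
A-C (11): add. Components now {A,B,C,E,G} {D} {F}
A-G (12): skip — A and G already connected.
D-E (13): add. Components now {A,B,C,D,E,G} {F}
D-F (14): add. Components now {A,B,C,D,E,F,G}
Edges rejected before the tree was complete: 2.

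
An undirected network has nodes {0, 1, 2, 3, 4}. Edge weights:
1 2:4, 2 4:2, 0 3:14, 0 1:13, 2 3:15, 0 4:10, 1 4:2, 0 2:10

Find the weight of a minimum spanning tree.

28

Prim's algorithm from 0:
Step 1: cheapest edge leaving the tree is 0 2 (10); add 2.
Step 2: cheapest edge leaving the tree is 2 4 (2); add 4.
Step 3: cheapest edge leaving the tree is 1 4 (2); add 1.
Step 4: cheapest edge leaving the tree is 0 3 (14); add 3.
MST edges: 0 2, 2 4, 1 4, 0 3; total weight 10+2+2+14 = 28.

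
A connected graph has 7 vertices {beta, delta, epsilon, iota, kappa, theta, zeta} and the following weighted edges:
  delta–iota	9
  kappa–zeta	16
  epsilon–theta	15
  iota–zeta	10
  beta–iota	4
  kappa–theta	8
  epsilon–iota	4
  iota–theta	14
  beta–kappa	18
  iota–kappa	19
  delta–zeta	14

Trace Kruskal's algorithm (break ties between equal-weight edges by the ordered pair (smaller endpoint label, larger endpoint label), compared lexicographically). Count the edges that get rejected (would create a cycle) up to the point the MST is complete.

1

Kruskal: consider edges lightest-first.
beta–iota (4): add. Components now {theta} {kappa} {delta} {zeta} {epsilon} {beta,iota}
epsilon–iota (4): add. Components now {theta} {kappa} {delta} {zeta} {beta,epsilon,iota}
kappa–theta (8): add. Components now {kappa,theta} {delta} {zeta} {beta,epsilon,iota}
delta–iota (9): add. Components now {kappa,theta} {beta,delta,epsilon,iota} {zeta}
iota–zeta (10): add. Components now {kappa,theta} {beta,delta,epsilon,iota,zeta}
delta–zeta (14): skip — delta and zeta already connected.
iota–theta (14): add. Components now {beta,delta,epsilon,iota,kappa,theta,zeta}
Edges rejected before the tree was complete: 1.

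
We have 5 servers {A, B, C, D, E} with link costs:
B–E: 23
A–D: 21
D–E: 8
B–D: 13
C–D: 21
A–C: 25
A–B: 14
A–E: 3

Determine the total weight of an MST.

Kruskal's algorithm — process edges by increasing weight (ties by edge label):
A–E (3): add. Components now {A,E} {B} {C} {D}
D–E (8): add. Components now {A,D,E} {B} {C}
B–D (13): add. Components now {A,B,D,E} {C}
A–B (14): skip — A and B already connected.
A–D (21): skip — A and D already connected.
C–D (21): add. Components now {A,B,C,D,E}
MST edges: A–E, D–E, B–D, C–D; total weight 3+8+13+21 = 45.

45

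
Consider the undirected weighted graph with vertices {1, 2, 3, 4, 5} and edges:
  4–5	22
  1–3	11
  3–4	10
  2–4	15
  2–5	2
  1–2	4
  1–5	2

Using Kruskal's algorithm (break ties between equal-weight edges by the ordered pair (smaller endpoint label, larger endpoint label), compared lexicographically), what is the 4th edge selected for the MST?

Sort edges by weight, then run Kruskal:
1–5 (2): add — endpoints in different components.
2–5 (2): add — endpoints in different components.
1–2 (4): skip — 1 and 2 already connected.
3–4 (10): add — endpoints in different components.
1–3 (11): add — endpoints in different components.
The 4th edge added is 1–3.

1-3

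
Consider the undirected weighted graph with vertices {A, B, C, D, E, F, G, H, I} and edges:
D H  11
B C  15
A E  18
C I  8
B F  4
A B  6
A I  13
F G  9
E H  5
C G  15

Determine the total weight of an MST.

74

Prim's algorithm from B:
Step 1: cheapest edge leaving the tree is B F (4); add F.
Step 2: cheapest edge leaving the tree is A B (6); add A.
Step 3: cheapest edge leaving the tree is F G (9); add G.
Step 4: cheapest edge leaving the tree is A I (13); add I.
Step 5: cheapest edge leaving the tree is C I (8); add C.
Step 6: cheapest edge leaving the tree is A E (18); add E.
Step 7: cheapest edge leaving the tree is E H (5); add H.
Step 8: cheapest edge leaving the tree is D H (11); add D.
MST edges: B F, A B, F G, A I, C I, A E, E H, D H; total weight 4+6+9+13+8+18+5+11 = 74.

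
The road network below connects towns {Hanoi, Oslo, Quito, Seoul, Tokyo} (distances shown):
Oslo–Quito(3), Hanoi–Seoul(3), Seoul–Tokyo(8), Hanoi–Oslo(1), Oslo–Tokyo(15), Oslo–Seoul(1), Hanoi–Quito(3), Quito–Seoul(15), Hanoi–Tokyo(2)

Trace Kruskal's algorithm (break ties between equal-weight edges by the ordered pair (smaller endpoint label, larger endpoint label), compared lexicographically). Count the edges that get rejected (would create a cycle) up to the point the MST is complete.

Sort edges by weight, then run Kruskal:
Hanoi–Oslo (1): add — endpoints in different components.
Oslo–Seoul (1): add — endpoints in different components.
Hanoi–Tokyo (2): add — endpoints in different components.
Hanoi–Quito (3): add — endpoints in different components.
Edges rejected before the tree was complete: 0.

0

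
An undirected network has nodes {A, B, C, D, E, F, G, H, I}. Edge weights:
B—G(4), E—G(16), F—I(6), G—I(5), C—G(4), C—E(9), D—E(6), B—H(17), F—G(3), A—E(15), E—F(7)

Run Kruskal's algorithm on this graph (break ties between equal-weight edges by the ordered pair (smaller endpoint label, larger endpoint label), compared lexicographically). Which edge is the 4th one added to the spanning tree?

Sort edges by weight, then run Kruskal:
F—G (3): add — endpoints in different components.
B—G (4): add — endpoints in different components.
C—G (4): add — endpoints in different components.
G—I (5): add — endpoints in different components.
D—E (6): add — endpoints in different components.
F—I (6): skip — F and I already connected.
E—F (7): add — endpoints in different components.
C—E (9): skip — C and E already connected.
A—E (15): add — endpoints in different components.
E—G (16): skip — E and G already connected.
B—H (17): add — endpoints in different components.
The 4th edge added is G—I.

G-I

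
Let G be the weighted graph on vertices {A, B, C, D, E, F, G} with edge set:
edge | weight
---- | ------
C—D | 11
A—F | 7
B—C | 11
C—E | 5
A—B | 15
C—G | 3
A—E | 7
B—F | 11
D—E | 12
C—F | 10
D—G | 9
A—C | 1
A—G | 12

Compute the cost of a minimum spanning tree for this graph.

Kruskal's algorithm — process edges by increasing weight (ties by edge label):
A—C (1): add — endpoints in different components.
C—G (3): add — endpoints in different components.
C—E (5): add — endpoints in different components.
A—E (7): skip — A and E already connected.
A—F (7): add — endpoints in different components.
D—G (9): add — endpoints in different components.
C—F (10): skip — C and F already connected.
B—C (11): add — endpoints in different components.
MST edges: A—C, C—G, C—E, A—F, D—G, B—C; total weight 1+3+5+7+9+11 = 36.

36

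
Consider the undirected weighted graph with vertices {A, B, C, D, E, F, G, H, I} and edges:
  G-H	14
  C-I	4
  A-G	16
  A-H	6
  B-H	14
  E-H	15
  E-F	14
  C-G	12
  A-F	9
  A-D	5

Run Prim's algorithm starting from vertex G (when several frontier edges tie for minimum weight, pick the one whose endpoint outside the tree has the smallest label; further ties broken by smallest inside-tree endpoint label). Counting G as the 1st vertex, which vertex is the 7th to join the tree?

Grow the tree from G using Prim:
Step 1: frontier [C-G 12, G-H 14, A-G 16] → take C-G (12); add C.
Step 2: frontier [C-I 4, G-H 14, A-G 16] → take C-I (4); add I.
Step 3: frontier [G-H 14, A-G 16] → take G-H (14); add H.
Step 4: frontier [A-G 16, A-H 6, B-H 14, E-H 15] → take A-H (6); add A.
Step 5: frontier [A-D 5, A-F 9, B-H 14, E-H 15] → take A-D (5); add D.
Step 6: frontier [A-F 9, B-H 14, E-H 15] → take A-F (9); add F.
Step 7: frontier [E-F 14, B-H 14, E-H 15] → take B-H (14); add B.
Step 8: frontier [E-F 14, E-H 15] → take E-F (14); add E.
Vertex order: G, C, I, H, A, D, F, B, E. The 7th vertex is F.

F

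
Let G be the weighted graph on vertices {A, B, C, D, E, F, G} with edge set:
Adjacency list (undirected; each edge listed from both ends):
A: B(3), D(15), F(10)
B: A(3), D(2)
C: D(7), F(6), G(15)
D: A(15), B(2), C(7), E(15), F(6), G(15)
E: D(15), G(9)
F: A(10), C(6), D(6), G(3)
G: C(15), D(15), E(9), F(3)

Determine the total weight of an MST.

Sort edges by weight, then run Kruskal:
B–D (2): add — endpoints in different components.
A–B (3): add — endpoints in different components.
F–G (3): add — endpoints in different components.
C–F (6): add — endpoints in different components.
D–F (6): add — endpoints in different components.
C–D (7): skip — C and D already connected.
E–G (9): add — endpoints in different components.
MST edges: B–D, A–B, F–G, C–F, D–F, E–G; total weight 2+3+3+6+6+9 = 29.

29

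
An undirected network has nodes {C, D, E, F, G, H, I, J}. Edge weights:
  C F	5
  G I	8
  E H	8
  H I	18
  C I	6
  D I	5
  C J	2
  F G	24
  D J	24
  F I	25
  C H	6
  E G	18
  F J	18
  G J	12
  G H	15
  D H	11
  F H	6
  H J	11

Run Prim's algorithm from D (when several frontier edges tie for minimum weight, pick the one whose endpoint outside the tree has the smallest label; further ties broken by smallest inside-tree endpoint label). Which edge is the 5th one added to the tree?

Prim's algorithm from D:
Step 1: cheapest edge leaving the tree is D I (5); add I.
Step 2: cheapest edge leaving the tree is C I (6); add C.
Step 3: cheapest edge leaving the tree is C J (2); add J.
Step 4: cheapest edge leaving the tree is C F (5); add F.
Step 5: cheapest edge leaving the tree is C H (6); add H.
Step 6: cheapest edge leaving the tree is E H (8); add E.
Step 7: cheapest edge leaving the tree is G I (8); add G.
The 5th edge added is C H.

C-H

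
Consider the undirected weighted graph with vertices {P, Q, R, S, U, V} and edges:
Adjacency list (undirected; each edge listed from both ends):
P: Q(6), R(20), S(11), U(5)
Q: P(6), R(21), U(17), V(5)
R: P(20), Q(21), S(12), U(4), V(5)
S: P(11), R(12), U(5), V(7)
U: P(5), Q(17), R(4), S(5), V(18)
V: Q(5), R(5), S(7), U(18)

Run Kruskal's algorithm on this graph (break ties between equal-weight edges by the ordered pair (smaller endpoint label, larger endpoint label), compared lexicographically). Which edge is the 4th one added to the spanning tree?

R-V

Sort edges by weight, then run Kruskal:
R—U (4): add — endpoints in different components.
P—U (5): add — endpoints in different components.
Q—V (5): add — endpoints in different components.
R—V (5): add — endpoints in different components.
S—U (5): add — endpoints in different components.
The 4th edge added is R—V.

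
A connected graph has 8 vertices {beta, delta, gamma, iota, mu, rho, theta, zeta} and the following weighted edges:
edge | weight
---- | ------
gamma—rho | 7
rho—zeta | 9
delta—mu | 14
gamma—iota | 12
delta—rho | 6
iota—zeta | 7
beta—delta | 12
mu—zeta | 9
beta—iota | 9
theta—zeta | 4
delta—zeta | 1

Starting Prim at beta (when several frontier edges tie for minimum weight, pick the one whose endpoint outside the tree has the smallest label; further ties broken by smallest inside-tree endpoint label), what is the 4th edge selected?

theta-zeta

Prim's algorithm from beta:
Step 1: cheapest edge leaving the tree is beta—iota (9); add iota.
Step 2: cheapest edge leaving the tree is iota—zeta (7); add zeta.
Step 3: cheapest edge leaving the tree is delta—zeta (1); add delta.
Step 4: cheapest edge leaving the tree is theta—zeta (4); add theta.
Step 5: cheapest edge leaving the tree is delta—rho (6); add rho.
Step 6: cheapest edge leaving the tree is gamma—rho (7); add gamma.
Step 7: cheapest edge leaving the tree is mu—zeta (9); add mu.
The 4th edge added is theta—zeta.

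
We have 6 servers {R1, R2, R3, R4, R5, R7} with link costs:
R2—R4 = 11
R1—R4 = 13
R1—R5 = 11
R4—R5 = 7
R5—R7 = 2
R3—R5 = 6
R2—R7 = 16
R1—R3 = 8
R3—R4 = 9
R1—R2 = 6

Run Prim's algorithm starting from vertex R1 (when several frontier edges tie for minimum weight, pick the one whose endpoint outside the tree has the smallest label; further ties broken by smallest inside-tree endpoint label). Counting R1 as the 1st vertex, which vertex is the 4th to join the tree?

Prim's algorithm from R1:
Step 1: cheapest edge leaving the tree is R1—R2 (6); add R2.
Step 2: cheapest edge leaving the tree is R1—R3 (8); add R3.
Step 3: cheapest edge leaving the tree is R3—R5 (6); add R5.
Step 4: cheapest edge leaving the tree is R5—R7 (2); add R7.
Step 5: cheapest edge leaving the tree is R4—R5 (7); add R4.
Vertex order: R1, R2, R3, R5, R7, R4. The 4th vertex is R5.

R5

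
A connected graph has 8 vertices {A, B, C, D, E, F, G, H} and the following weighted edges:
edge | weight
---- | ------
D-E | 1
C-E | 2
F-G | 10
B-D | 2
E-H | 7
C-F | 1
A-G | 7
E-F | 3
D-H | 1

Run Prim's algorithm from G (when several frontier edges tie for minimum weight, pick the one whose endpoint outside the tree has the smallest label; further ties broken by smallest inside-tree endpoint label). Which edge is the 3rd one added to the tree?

C-F

Grow the tree from G using Prim:
Step 1: frontier [A-G 7, F-G 10] → take A-G (7); add A.
Step 2: frontier [F-G 10] → take F-G (10); add F.
Step 3: frontier [C-F 1, E-F 3] → take C-F (1); add C.
Step 4: frontier [C-E 2, E-F 3] → take C-E (2); add E.
Step 5: frontier [D-E 1, E-H 7] → take D-E (1); add D.
Step 6: frontier [D-H 1, B-D 2, E-H 7] → take D-H (1); add H.
Step 7: frontier [B-D 2] → take B-D (2); add B.
The 3rd edge added is C-F.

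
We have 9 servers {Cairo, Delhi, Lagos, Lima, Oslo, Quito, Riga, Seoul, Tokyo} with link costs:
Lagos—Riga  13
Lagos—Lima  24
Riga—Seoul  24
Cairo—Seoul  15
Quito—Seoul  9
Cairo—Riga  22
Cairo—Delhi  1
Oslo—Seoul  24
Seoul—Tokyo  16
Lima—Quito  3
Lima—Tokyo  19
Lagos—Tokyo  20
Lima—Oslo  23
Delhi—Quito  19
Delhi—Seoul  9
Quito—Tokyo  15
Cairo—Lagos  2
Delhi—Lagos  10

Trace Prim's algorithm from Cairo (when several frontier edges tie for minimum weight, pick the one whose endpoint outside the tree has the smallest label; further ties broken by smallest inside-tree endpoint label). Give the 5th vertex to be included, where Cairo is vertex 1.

Quito

Grow the tree from Cairo using Prim:
Step 1: cheapest edge leaving the tree is Cairo—Delhi (1); add Delhi.
Step 2: cheapest edge leaving the tree is Cairo—Lagos (2); add Lagos.
Step 3: cheapest edge leaving the tree is Delhi—Seoul (9); add Seoul.
Step 4: cheapest edge leaving the tree is Quito—Seoul (9); add Quito.
Step 5: cheapest edge leaving the tree is Lima—Quito (3); add Lima.
Step 6: cheapest edge leaving the tree is Lagos—Riga (13); add Riga.
Step 7: cheapest edge leaving the tree is Quito—Tokyo (15); add Tokyo.
Step 8: cheapest edge leaving the tree is Lima—Oslo (23); add Oslo.
Vertex order: Cairo, Delhi, Lagos, Seoul, Quito, Lima, Riga, Tokyo, Oslo. The 5th vertex is Quito.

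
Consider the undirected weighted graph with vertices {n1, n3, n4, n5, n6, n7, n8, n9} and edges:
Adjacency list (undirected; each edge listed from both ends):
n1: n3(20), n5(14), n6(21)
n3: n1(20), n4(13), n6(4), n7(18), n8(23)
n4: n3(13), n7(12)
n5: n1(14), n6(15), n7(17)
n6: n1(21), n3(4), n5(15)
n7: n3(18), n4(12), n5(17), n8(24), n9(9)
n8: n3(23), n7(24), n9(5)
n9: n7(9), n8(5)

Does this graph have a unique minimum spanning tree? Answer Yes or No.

Kruskal's algorithm — process edges by increasing weight (ties by edge label):
n3-n6 (4): add — endpoints in different components.
n8-n9 (5): add — endpoints in different components.
n7-n9 (9): add — endpoints in different components.
n4-n7 (12): add — endpoints in different components.
n3-n4 (13): add — endpoints in different components.
n1-n5 (14): add — endpoints in different components.
n5-n6 (15): add — endpoints in different components.
Every non-tree edge has weight strictly greater than the heaviest edge on the tree path between its endpoints, so the MST is unique.

Yes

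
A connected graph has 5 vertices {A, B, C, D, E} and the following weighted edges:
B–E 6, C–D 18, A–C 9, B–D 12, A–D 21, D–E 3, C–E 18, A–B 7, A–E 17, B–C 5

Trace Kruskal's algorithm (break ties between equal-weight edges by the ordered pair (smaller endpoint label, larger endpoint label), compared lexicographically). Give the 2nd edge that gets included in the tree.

B-C

Sort edges by weight, then run Kruskal:
D–E (3): add — endpoints in different components.
B–C (5): add — endpoints in different components.
B–E (6): add — endpoints in different components.
A–B (7): add — endpoints in different components.
The 2nd edge added is B–C.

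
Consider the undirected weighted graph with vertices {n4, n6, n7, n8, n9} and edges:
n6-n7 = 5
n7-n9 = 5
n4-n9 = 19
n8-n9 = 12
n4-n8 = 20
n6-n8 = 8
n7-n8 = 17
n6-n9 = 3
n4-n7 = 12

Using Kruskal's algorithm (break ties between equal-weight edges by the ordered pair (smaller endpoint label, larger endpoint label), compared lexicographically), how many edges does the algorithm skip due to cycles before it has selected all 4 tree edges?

1

Kruskal's algorithm — process edges by increasing weight (ties by edge label):
n6-n9 (3): add. Components now {n4} {n7} {n8} {n6,n9}
n6-n7 (5): add. Components now {n4} {n6,n7,n9} {n8}
n7-n9 (5): skip — n7 and n9 already connected.
n6-n8 (8): add. Components now {n4} {n6,n7,n8,n9}
n4-n7 (12): add. Components now {n4,n6,n7,n8,n9}
Edges rejected before the tree was complete: 1.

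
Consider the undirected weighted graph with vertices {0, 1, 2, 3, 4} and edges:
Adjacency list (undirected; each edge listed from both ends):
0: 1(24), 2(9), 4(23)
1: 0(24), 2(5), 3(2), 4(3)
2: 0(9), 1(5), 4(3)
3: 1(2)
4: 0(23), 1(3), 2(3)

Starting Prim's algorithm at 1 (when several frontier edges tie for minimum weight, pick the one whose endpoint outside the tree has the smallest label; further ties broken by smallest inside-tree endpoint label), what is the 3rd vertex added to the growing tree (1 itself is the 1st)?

Prim, starting at 1.
Step 1: cheapest edge leaving the tree is 1 3 (2); add 3.
Step 2: cheapest edge leaving the tree is 1 4 (3); add 4.
Step 3: cheapest edge leaving the tree is 2 4 (3); add 2.
Step 4: cheapest edge leaving the tree is 0 2 (9); add 0.
Vertex order: 1, 3, 4, 2, 0. The 3rd vertex is 4.

4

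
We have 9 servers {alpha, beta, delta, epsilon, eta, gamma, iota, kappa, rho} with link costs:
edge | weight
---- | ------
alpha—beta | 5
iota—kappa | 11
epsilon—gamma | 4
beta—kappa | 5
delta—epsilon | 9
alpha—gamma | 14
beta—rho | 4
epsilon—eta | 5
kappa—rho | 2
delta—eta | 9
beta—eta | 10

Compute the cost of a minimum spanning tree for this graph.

50

Prim, starting at rho.
Step 1: frontier [kappa—rho 2, beta—rho 4] → take kappa—rho (2); add kappa.
Step 2: frontier [beta—kappa 5, iota—kappa 11, beta—rho 4] → take beta—rho (4); add beta.
Step 3: frontier [alpha—beta 5, beta—eta 10, iota—kappa 11] → take alpha—beta (5); add alpha.
Step 4: frontier [alpha—gamma 14, beta—eta 10, iota—kappa 11] → take beta—eta (10); add eta.
Step 5: frontier [alpha—gamma 14, epsilon—eta 5, delta—eta 9, iota—kappa 11] → take epsilon—eta (5); add epsilon.
Step 6: frontier [alpha—gamma 14, epsilon—gamma 4, delta—epsilon 9, delta—eta 9, iota—kappa 11] → take epsilon—gamma (4); add gamma.
Step 7: frontier [delta—epsilon 9, delta—eta 9, iota—kappa 11] → take delta—epsilon (9); add delta.
Step 8: frontier [iota—kappa 11] → take iota—kappa (11); add iota.
MST edges: kappa—rho, beta—rho, alpha—beta, beta—eta, epsilon—eta, epsilon—gamma, delta—epsilon, iota—kappa; total weight 2+4+5+10+5+4+9+11 = 50.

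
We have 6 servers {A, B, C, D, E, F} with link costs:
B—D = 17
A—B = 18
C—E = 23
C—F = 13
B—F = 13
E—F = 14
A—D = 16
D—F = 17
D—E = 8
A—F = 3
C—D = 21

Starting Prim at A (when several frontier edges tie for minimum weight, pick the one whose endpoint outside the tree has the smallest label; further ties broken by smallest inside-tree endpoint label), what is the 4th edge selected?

Prim's algorithm from A:
Step 1: cheapest edge leaving the tree is A—F (3); add F.
Step 2: cheapest edge leaving the tree is B—F (13); add B.
Step 3: cheapest edge leaving the tree is C—F (13); add C.
Step 4: cheapest edge leaving the tree is E—F (14); add E.
Step 5: cheapest edge leaving the tree is D—E (8); add D.
The 4th edge added is E—F.

E-F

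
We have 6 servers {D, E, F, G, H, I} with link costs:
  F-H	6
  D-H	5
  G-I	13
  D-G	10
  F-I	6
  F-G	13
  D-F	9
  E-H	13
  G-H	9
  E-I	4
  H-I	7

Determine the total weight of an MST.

Prim's algorithm from H:
Step 1: cheapest edge leaving the tree is D-H (5); add D.
Step 2: cheapest edge leaving the tree is F-H (6); add F.
Step 3: cheapest edge leaving the tree is F-I (6); add I.
Step 4: cheapest edge leaving the tree is E-I (4); add E.
Step 5: cheapest edge leaving the tree is G-H (9); add G.
MST edges: D-H, F-H, F-I, E-I, G-H; total weight 5+6+6+4+9 = 30.

30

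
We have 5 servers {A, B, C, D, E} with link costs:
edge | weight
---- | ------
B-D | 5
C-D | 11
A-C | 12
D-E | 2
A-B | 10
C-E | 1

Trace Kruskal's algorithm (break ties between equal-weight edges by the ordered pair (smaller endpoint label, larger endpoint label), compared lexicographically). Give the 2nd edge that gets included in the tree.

Sort edges by weight, then run Kruskal:
C-E (1): add — endpoints in different components.
D-E (2): add — endpoints in different components.
B-D (5): add — endpoints in different components.
A-B (10): add — endpoints in different components.
The 2nd edge added is D-E.

D-E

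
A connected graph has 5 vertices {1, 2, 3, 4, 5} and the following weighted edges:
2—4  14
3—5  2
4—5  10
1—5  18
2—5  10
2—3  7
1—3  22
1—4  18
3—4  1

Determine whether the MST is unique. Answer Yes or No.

Kruskal's algorithm — process edges by increasing weight (ties by edge label):
3—4 (1): add — endpoints in different components.
3—5 (2): add — endpoints in different components.
2—3 (7): add — endpoints in different components.
2—5 (10): skip — 2 and 5 already connected.
4—5 (10): skip — 4 and 5 already connected.
2—4 (14): skip — 2 and 4 already connected.
1—4 (18): add — endpoints in different components.
Non-tree edge 1—5 has weight 18, equal to the heaviest edge on its tree cycle — swapping gives another MST of the same weight. Not unique.

No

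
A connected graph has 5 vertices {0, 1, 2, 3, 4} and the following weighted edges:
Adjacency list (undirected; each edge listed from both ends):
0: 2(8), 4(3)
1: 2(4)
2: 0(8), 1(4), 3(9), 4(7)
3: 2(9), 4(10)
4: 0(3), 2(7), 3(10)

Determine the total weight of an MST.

Prim, starting at 1.
Step 1: frontier [1 2 4] → take 1 2 (4); add 2.
Step 2: frontier [2 4 7, 0 2 8, 2 3 9] → take 2 4 (7); add 4.
Step 3: frontier [0 2 8, 2 3 9, 0 4 3, 3 4 10] → take 0 4 (3); add 0.
Step 4: frontier [2 3 9, 3 4 10] → take 2 3 (9); add 3.
MST edges: 1 2, 2 4, 0 4, 2 3; total weight 4+7+3+9 = 23.

23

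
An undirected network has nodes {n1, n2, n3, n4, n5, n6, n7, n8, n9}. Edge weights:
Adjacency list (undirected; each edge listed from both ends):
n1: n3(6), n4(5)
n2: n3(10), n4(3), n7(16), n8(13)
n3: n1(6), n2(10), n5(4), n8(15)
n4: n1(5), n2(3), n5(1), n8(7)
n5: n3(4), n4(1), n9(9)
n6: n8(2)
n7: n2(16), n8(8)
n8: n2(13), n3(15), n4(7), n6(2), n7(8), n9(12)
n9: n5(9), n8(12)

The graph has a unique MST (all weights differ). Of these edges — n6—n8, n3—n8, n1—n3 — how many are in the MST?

1

Sort edges by weight, then run Kruskal:
n4—n5 (1): add — endpoints in different components.
n6—n8 (2): add — endpoints in different components.
n2—n4 (3): add — endpoints in different components.
n3—n5 (4): add — endpoints in different components.
n1—n4 (5): add — endpoints in different components.
n1—n3 (6): skip — n1 and n3 already connected.
n4—n8 (7): add — endpoints in different components.
n7—n8 (8): add — endpoints in different components.
n5—n9 (9): add — endpoints in different components.
MST edge set: {n4—n5, n6—n8, n2—n4, n3—n5, n1—n4, n4—n8, n7—n8, n5—n9}.
Of the listed edges, {n6—n8} are in the MST → 1.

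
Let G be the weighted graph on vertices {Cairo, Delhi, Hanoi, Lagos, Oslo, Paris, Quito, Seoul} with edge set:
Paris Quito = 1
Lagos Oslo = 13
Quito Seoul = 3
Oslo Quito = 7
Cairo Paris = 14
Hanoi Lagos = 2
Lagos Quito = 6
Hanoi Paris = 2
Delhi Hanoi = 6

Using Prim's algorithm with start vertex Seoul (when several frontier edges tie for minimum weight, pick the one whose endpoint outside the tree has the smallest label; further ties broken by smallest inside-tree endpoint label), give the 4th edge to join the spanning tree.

Prim, starting at Seoul.
Step 1: cheapest edge leaving the tree is Quito Seoul (3); add Quito.
Step 2: cheapest edge leaving the tree is Paris Quito (1); add Paris.
Step 3: cheapest edge leaving the tree is Hanoi Paris (2); add Hanoi.
Step 4: cheapest edge leaving the tree is Hanoi Lagos (2); add Lagos.
Step 5: cheapest edge leaving the tree is Delhi Hanoi (6); add Delhi.
Step 6: cheapest edge leaving the tree is Oslo Quito (7); add Oslo.
Step 7: cheapest edge leaving the tree is Cairo Paris (14); add Cairo.
The 4th edge added is Hanoi Lagos.

Hanoi-Lagos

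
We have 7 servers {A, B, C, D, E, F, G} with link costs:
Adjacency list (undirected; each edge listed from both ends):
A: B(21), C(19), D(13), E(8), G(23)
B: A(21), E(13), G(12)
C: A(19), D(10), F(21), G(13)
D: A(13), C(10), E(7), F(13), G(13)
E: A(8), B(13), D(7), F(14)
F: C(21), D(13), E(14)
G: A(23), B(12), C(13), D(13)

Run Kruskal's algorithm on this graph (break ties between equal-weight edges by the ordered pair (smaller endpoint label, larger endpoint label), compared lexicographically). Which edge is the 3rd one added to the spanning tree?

Kruskal's algorithm — process edges by increasing weight (ties by edge label):
D E (7): add — endpoints in different components.
A E (8): add — endpoints in different components.
C D (10): add — endpoints in different components.
B G (12): add — endpoints in different components.
A D (13): skip — A and D already connected.
B E (13): add — endpoints in different components.
C G (13): skip — C and G already connected.
D F (13): add — endpoints in different components.
The 3rd edge added is C D.

C-D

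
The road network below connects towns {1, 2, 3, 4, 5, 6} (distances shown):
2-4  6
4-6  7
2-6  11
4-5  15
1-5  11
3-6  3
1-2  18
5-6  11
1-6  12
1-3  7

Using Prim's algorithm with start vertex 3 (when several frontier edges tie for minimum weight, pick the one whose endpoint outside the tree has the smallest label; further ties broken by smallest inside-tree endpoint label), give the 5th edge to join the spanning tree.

1-5

Prim, starting at 3.
Step 1: cheapest edge leaving the tree is 3-6 (3); add 6.
Step 2: cheapest edge leaving the tree is 1-3 (7); add 1.
Step 3: cheapest edge leaving the tree is 4-6 (7); add 4.
Step 4: cheapest edge leaving the tree is 2-4 (6); add 2.
Step 5: cheapest edge leaving the tree is 1-5 (11); add 5.
The 5th edge added is 1-5.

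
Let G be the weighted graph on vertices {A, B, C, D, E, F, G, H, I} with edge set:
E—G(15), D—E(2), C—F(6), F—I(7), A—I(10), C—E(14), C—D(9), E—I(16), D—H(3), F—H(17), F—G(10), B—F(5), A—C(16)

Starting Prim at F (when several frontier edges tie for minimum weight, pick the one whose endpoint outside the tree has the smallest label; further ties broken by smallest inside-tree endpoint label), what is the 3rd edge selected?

F-I

Prim, starting at F.
Step 1: frontier [B—F 5, C—F 6, F—I 7, F—G 10, F—H 17] → take B—F (5); add B.
Step 2: frontier [C—F 6, F—I 7, F—G 10, F—H 17] → take C—F (6); add C.
Step 3: frontier [C—D 9, C—E 14, A—C 16, F—I 7, F—G 10, F—H 17] → take F—I (7); add I.
Step 4: frontier [C—D 9, C—E 14, A—C 16, F—G 10, F—H 17, A—I 10, E—I 16] → take C—D (9); add D.
Step 5: frontier [C—E 14, A—C 16, D—E 2, D—H 3, F—G 10, F—H 17, A—I 10, E—I 16] → take D—E (2); add E.
Step 6: frontier [A—C 16, D—H 3, E—G 15, F—G 10, F—H 17, A—I 10] → take D—H (3); add H.
Step 7: frontier [A—C 16, E—G 15, F—G 10, A—I 10] → take A—I (10); add A.
Step 8: frontier [E—G 15, F—G 10] → take F—G (10); add G.
The 3rd edge added is F—I.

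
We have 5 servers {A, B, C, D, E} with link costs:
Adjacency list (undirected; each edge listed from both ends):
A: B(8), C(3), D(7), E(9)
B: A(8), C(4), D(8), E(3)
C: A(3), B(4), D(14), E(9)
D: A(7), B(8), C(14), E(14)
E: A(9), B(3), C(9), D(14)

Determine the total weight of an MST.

Sort edges by weight, then run Kruskal:
A-C (3): add — endpoints in different components.
B-E (3): add — endpoints in different components.
B-C (4): add — endpoints in different components.
A-D (7): add — endpoints in different components.
MST edges: A-C, B-E, B-C, A-D; total weight 3+3+4+7 = 17.

17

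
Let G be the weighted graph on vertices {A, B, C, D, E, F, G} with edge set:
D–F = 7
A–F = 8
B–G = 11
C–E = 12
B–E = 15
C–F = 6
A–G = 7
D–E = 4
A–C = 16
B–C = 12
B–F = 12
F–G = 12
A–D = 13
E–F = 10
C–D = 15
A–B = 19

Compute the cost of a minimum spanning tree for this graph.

Prim, starting at F.
Step 1: cheapest edge leaving the tree is C–F (6); add C.
Step 2: cheapest edge leaving the tree is D–F (7); add D.
Step 3: cheapest edge leaving the tree is D–E (4); add E.
Step 4: cheapest edge leaving the tree is A–F (8); add A.
Step 5: cheapest edge leaving the tree is A–G (7); add G.
Step 6: cheapest edge leaving the tree is B–G (11); add B.
MST edges: C–F, D–F, D–E, A–F, A–G, B–G; total weight 6+7+4+8+7+11 = 43.

43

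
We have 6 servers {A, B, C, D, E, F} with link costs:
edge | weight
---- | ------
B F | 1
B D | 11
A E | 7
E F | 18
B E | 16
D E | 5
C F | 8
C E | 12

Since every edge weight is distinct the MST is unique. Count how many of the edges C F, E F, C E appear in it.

Sort edges by weight, then run Kruskal:
B F (1): add — endpoints in different components.
D E (5): add — endpoints in different components.
A E (7): add — endpoints in different components.
C F (8): add — endpoints in different components.
B D (11): add — endpoints in different components.
MST edge set: {B F, D E, A E, C F, B D}.
Of the listed edges, {C F} are in the MST → 1.

1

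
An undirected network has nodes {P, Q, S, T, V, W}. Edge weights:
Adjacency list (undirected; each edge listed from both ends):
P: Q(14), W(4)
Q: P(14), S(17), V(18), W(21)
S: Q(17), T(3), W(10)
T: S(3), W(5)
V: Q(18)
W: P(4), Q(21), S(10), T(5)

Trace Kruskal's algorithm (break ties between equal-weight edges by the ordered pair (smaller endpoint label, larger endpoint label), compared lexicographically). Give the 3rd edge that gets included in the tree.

Kruskal: consider edges lightest-first.
S T (3): add. Components now {W} {Q} {P} {S,T} {V}
P W (4): add. Components now {P,W} {Q} {S,T} {V}
T W (5): add. Components now {P,S,T,W} {Q} {V}
S W (10): skip — W and S already connected.
P Q (14): add. Components now {P,Q,S,T,W} {V}
Q S (17): skip — Q and S already connected.
Q V (18): add. Components now {P,Q,S,T,V,W}
The 3rd edge added is T W.

T-W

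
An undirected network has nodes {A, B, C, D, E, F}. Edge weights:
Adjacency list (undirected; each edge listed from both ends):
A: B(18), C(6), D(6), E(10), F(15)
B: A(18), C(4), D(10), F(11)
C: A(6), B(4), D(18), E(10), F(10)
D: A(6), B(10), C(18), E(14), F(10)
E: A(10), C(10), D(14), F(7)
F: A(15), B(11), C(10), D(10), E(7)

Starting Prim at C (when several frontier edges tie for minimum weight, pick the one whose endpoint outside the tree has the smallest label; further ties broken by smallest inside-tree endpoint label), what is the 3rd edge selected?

A-D

Prim, starting at C.
Step 1: cheapest edge leaving the tree is B—C (4); add B.
Step 2: cheapest edge leaving the tree is A—C (6); add A.
Step 3: cheapest edge leaving the tree is A—D (6); add D.
Step 4: cheapest edge leaving the tree is A—E (10); add E.
Step 5: cheapest edge leaving the tree is E—F (7); add F.
The 3rd edge added is A—D.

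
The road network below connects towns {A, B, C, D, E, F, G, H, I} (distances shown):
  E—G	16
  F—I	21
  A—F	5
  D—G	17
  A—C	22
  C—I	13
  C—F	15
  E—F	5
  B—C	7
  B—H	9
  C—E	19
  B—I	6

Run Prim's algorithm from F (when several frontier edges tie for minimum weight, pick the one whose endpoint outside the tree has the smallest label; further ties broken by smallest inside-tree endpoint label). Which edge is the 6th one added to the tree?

B-H

Prim, starting at F.
Step 1: cheapest edge leaving the tree is A—F (5); add A.
Step 2: cheapest edge leaving the tree is E—F (5); add E.
Step 3: cheapest edge leaving the tree is C—F (15); add C.
Step 4: cheapest edge leaving the tree is B—C (7); add B.
Step 5: cheapest edge leaving the tree is B—I (6); add I.
Step 6: cheapest edge leaving the tree is B—H (9); add H.
Step 7: cheapest edge leaving the tree is E—G (16); add G.
Step 8: cheapest edge leaving the tree is D—G (17); add D.
The 6th edge added is B—H.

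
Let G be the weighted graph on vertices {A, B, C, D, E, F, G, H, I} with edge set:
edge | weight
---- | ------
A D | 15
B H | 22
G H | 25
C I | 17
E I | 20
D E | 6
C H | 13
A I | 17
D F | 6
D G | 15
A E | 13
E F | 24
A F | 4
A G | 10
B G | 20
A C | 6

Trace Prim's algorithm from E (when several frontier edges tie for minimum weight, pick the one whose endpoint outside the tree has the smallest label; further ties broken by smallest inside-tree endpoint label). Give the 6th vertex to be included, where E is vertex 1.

G

Grow the tree from E using Prim:
Step 1: cheapest edge leaving the tree is D E (6); add D.
Step 2: cheapest edge leaving the tree is D F (6); add F.
Step 3: cheapest edge leaving the tree is A F (4); add A.
Step 4: cheapest edge leaving the tree is A C (6); add C.
Step 5: cheapest edge leaving the tree is A G (10); add G.
Step 6: cheapest edge leaving the tree is C H (13); add H.
Step 7: cheapest edge leaving the tree is A I (17); add I.
Step 8: cheapest edge leaving the tree is B G (20); add B.
Vertex order: E, D, F, A, C, G, H, I, B. The 6th vertex is G.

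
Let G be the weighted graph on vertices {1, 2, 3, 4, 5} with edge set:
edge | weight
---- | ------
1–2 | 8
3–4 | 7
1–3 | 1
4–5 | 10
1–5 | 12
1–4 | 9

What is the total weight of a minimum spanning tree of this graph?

26

Prim, starting at 1.
Step 1: frontier [1–3 1, 1–2 8, 1–4 9, 1–5 12] → take 1–3 (1); add 3.
Step 2: frontier [1–2 8, 1–4 9, 1–5 12, 3–4 7] → take 3–4 (7); add 4.
Step 3: frontier [1–2 8, 1–5 12, 4–5 10] → take 1–2 (8); add 2.
Step 4: frontier [1–5 12, 4–5 10] → take 4–5 (10); add 5.
MST edges: 1–3, 3–4, 1–2, 4–5; total weight 1+7+8+10 = 26.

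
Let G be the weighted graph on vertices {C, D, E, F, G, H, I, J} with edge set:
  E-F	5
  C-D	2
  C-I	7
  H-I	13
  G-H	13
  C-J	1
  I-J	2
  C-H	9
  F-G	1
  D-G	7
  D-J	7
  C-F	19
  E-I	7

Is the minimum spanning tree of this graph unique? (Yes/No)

Kruskal: consider edges lightest-first.
C-J (1): add — endpoints in different components.
F-G (1): add — endpoints in different components.
C-D (2): add — endpoints in different components.
I-J (2): add — endpoints in different components.
E-F (5): add — endpoints in different components.
C-I (7): skip — C and I already connected.
D-G (7): add — endpoints in different components.
D-J (7): skip — D and J already connected.
E-I (7): skip — E and I already connected.
C-H (9): add — endpoints in different components.
Non-tree edge E-I has weight 7, equal to the heaviest edge on its tree cycle — swapping gives another MST of the same weight. Not unique.

No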